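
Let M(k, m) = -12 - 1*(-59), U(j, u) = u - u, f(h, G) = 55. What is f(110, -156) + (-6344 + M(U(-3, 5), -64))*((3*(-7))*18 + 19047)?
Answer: -117558638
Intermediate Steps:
U(j, u) = 0
M(k, m) = 47 (M(k, m) = -12 + 59 = 47)
f(110, -156) + (-6344 + M(U(-3, 5), -64))*((3*(-7))*18 + 19047) = 55 + (-6344 + 47)*((3*(-7))*18 + 19047) = 55 - 6297*(-21*18 + 19047) = 55 - 6297*(-378 + 19047) = 55 - 6297*18669 = 55 - 117558693 = -117558638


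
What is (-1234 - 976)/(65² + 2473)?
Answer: -65/197 ≈ -0.32995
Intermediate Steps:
(-1234 - 976)/(65² + 2473) = -2210/(4225 + 2473) = -2210/6698 = -2210*1/6698 = -65/197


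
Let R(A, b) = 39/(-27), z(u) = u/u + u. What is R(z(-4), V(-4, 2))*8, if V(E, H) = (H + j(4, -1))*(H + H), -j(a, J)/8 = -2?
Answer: -104/9 ≈ -11.556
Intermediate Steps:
j(a, J) = 16 (j(a, J) = -8*(-2) = 16)
z(u) = 1 + u
V(E, H) = 2*H*(16 + H) (V(E, H) = (H + 16)*(H + H) = (16 + H)*(2*H) = 2*H*(16 + H))
R(A, b) = -13/9 (R(A, b) = 39*(-1/27) = -13/9)
R(z(-4), V(-4, 2))*8 = -13/9*8 = -104/9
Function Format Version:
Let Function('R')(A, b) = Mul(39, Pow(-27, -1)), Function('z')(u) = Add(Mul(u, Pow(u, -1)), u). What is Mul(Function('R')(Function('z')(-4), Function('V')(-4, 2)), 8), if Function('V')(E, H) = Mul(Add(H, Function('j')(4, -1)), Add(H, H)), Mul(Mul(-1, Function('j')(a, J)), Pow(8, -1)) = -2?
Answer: Rational(-104, 9) ≈ -11.556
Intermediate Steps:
Function('j')(a, J) = 16 (Function('j')(a, J) = Mul(-8, -2) = 16)
Function('z')(u) = Add(1, u)
Function('V')(E, H) = Mul(2, H, Add(16, H)) (Function('V')(E, H) = Mul(Add(H, 16), Add(H, H)) = Mul(Add(16, H), Mul(2, H)) = Mul(2, H, Add(16, H)))
Function('R')(A, b) = Rational(-13, 9) (Function('R')(A, b) = Mul(39, Rational(-1, 27)) = Rational(-13, 9))
Mul(Function('R')(Function('z')(-4), Function('V')(-4, 2)), 8) = Mul(Rational(-13, 9), 8) = Rational(-104, 9)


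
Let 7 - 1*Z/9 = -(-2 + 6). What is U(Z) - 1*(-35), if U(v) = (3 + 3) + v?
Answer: 140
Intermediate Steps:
Z = 99 (Z = 63 - (-9)*(-2 + 6) = 63 - (-9)*4 = 63 - 9*(-4) = 63 + 36 = 99)
U(v) = 6 + v
U(Z) - 1*(-35) = (6 + 99) - 1*(-35) = 105 + 35 = 140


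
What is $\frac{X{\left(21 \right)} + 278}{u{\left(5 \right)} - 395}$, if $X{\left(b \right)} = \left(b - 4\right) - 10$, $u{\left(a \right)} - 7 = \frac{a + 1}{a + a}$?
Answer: $- \frac{1425}{1937} \approx -0.73567$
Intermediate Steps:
$u{\left(a \right)} = 7 + \frac{1 + a}{2 a}$ ($u{\left(a \right)} = 7 + \frac{a + 1}{a + a} = 7 + \frac{1 + a}{2 a}$)
$X{\left(b \right)} = -14 + b$ ($X{\left(b \right)} = \left(-4 + b\right) - 10 = -14 + b$)
$\frac{X{\left(21 \right)} + 278}{u{\left(5 \right)} - 395} = \frac{\left(-14 + 21\right) + 278}{\frac{1 + 15 \cdot 5}{2 \cdot 5} - 395} = \frac{7 + 278}{\frac{1}{2} \cdot \frac{1}{5} \left(1 + 75\right) - 395} = \frac{285}{\frac{1}{2} \cdot \frac{1}{5} \cdot 76 - 395} = \frac{285}{\frac{38}{5} - 395} = \frac{285}{- \frac{1937}{5}} = 285 \left(- \frac{5}{1937}\right) = - \frac{1425}{1937}$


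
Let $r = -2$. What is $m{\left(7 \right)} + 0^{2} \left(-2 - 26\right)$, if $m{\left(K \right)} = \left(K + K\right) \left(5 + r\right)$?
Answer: $42$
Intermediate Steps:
$m{\left(K \right)} = 6 K$ ($m{\left(K \right)} = \left(K + K\right) \left(5 - 2\right) = 2 K 3 = 6 K$)
$m{\left(7 \right)} + 0^{2} \left(-2 - 26\right) = 6 \cdot 7 + 0^{2} \left(-2 - 26\right) = 42 + 0 \left(-2 - 26\right) = 42 + 0 \left(-28\right) = 42 + 0 = 42$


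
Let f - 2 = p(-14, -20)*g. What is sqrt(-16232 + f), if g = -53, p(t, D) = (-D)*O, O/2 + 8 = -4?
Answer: sqrt(9210) ≈ 95.969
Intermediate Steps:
O = -24 (O = -16 + 2*(-4) = -16 - 8 = -24)
p(t, D) = 24*D (p(t, D) = -D*(-24) = 24*D)
f = 25442 (f = 2 + (24*(-20))*(-53) = 2 - 480*(-53) = 2 + 25440 = 25442)
sqrt(-16232 + f) = sqrt(-16232 + 25442) = sqrt(9210)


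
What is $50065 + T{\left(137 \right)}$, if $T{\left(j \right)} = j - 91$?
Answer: $50111$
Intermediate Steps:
$T{\left(j \right)} = -91 + j$
$50065 + T{\left(137 \right)} = 50065 + \left(-91 + 137\right) = 50065 + 46 = 50111$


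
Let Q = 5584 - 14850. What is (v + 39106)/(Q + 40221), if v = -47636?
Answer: -1706/6191 ≈ -0.27556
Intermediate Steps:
Q = -9266
(v + 39106)/(Q + 40221) = (-47636 + 39106)/(-9266 + 40221) = -8530/30955 = -8530*1/30955 = -1706/6191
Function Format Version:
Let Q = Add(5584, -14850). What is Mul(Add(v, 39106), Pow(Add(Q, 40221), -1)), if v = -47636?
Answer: Rational(-1706, 6191) ≈ -0.27556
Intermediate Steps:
Q = -9266
Mul(Add(v, 39106), Pow(Add(Q, 40221), -1)) = Mul(Add(-47636, 39106), Pow(Add(-9266, 40221), -1)) = Mul(-8530, Pow(30955, -1)) = Mul(-8530, Rational(1, 30955)) = Rational(-1706, 6191)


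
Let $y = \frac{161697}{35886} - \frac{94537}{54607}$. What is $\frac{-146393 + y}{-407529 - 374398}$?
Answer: $\frac{95623403063963}{510761702135818} \approx 0.18722$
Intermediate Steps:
$y = \frac{1812411099}{653208934}$ ($y = 161697 \cdot \frac{1}{35886} - \frac{94537}{54607} = \frac{53899}{11962} - \frac{94537}{54607} = \frac{1812411099}{653208934} \approx 2.7746$)
$\frac{-146393 + y}{-407529 - 374398} = \frac{-146393 + \frac{1812411099}{653208934}}{-407529 - 374398} = - \frac{95623403063963}{653208934 \left(-781927\right)} = \left(- \frac{95623403063963}{653208934}\right) \left(- \frac{1}{781927}\right) = \frac{95623403063963}{510761702135818}$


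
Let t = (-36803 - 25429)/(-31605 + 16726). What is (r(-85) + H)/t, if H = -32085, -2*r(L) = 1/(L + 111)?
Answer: -24824436059/3236064 ≈ -7671.2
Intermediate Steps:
r(L) = -1/(2*(111 + L)) (r(L) = -1/(2*(L + 111)) = -1/(2*(111 + L)))
t = 62232/14879 (t = -62232/(-14879) = -62232*(-1/14879) = 62232/14879 ≈ 4.1825)
(r(-85) + H)/t = (-1/(222 + 2*(-85)) - 32085)/(62232/14879) = (-1/(222 - 170) - 32085)*(14879/62232) = (-1/52 - 32085)*(14879/62232) = -1668421/52*14879/62232 = -24824436059/3236064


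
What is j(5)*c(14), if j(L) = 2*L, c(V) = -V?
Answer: -140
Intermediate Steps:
j(5)*c(14) = (2*5)*(-1*14) = 10*(-14) = -140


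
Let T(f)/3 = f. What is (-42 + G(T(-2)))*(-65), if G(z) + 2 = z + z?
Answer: 3640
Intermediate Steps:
T(f) = 3*f
G(z) = -2 + 2*z (G(z) = -2 + (z + z) = -2 + 2*z)
(-42 + G(T(-2)))*(-65) = (-42 + (-2 + 2*(3*(-2))))*(-65) = (-42 + (-2 + 2*(-6)))*(-65) = (-42 + (-2 - 12))*(-65) = (-42 - 14)*(-65) = -56*(-65) = 3640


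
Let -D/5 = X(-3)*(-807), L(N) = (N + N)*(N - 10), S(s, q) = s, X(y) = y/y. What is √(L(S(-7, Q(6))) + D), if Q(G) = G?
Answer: √4273 ≈ 65.368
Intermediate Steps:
X(y) = 1
L(N) = 2*N*(-10 + N) (L(N) = (2*N)*(-10 + N) = 2*N*(-10 + N))
D = 4035 (D = -5*(-807) = 4035)
√(L(S(-7, Q(6))) + D) = √(2*(-7)*(-10 - 7) + 4035) = √(2*(-7)*(-17) + 4035) = √(238 + 4035) = √4273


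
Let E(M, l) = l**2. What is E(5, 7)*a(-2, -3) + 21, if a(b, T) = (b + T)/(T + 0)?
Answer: 308/3 ≈ 102.67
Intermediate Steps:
a(b, T) = (T + b)/T
E(5, 7)*a(-2, -3) + 21 = 7**2*((-3 - 2)/(-3)) + 21 = 49*(-1/3*(-5)) + 21 = 49*(5/3) + 21 = 245/3 + 21 = 308/3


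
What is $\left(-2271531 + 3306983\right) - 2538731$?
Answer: $-1503279$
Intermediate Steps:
$\left(-2271531 + 3306983\right) - 2538731 = 1035452 - 2538731 = -1503279$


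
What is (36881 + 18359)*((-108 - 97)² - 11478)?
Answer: 1687416280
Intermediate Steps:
(36881 + 18359)*((-108 - 97)² - 11478) = 55240*((-205)² - 11478) = 55240*(42025 - 11478) = 55240*30547 = 1687416280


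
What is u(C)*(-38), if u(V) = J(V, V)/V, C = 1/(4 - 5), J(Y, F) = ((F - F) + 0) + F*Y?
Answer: 38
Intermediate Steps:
J(Y, F) = F*Y (J(Y, F) = (0 + 0) + F*Y = 0 + F*Y = F*Y)
C = -1 (C = 1/(-1) = -1)
u(V) = V (u(V) = (V*V)/V = V²/V = V)
u(C)*(-38) = -1*(-38) = 38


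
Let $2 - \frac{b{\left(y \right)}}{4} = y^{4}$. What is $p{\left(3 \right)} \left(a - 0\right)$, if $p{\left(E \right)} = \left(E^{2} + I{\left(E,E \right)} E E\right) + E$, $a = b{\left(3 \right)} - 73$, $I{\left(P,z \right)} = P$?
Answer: $-15171$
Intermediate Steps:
$b{\left(y \right)} = 8 - 4 y^{4}$
$a = -389$ ($a = \left(8 - 4 \cdot 3^{4}\right) - 73 = \left(8 - 324\right) - 73 = -316 - 73 = -389$)
$p{\left(E \right)} = E + E^{2} + E^{3}$ ($p{\left(E \right)} = \left(E^{2} + E E E\right) + E = \left(E^{2} + E^{2} E\right) + E = \left(E^{2} + E^{3}\right) + E = E + E^{2} + E^{3}$)
$p{\left(3 \right)} \left(a - 0\right) = 3 \left(1 + 3 + 3^{2}\right) \left(-389 - 0\right) = 3 \left(1 + 3 + 9\right) \left(-389 + 0\right) = 3 \cdot 13 \left(-389\right) = 39 \left(-389\right) = -15171$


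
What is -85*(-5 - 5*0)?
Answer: 425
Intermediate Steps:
-85*(-5 - 5*0) = -85*(-5 + 0) = -85*(-5) = 425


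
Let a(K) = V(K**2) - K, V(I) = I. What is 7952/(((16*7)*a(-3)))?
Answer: 71/12 ≈ 5.9167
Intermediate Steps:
a(K) = K**2 - K
7952/(((16*7)*a(-3))) = 7952/(((16*7)*(-3*(-1 - 3)))) = 7952/((112*(-3*(-4)))) = 7952/((112*12)) = 7952/1344 = 7952*(1/1344) = 71/12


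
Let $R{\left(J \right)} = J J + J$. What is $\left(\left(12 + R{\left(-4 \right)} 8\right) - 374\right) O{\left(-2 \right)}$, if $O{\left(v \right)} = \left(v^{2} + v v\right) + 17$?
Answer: $-6650$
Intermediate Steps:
$R{\left(J \right)} = J + J^{2}$ ($R{\left(J \right)} = J^{2} + J = J + J^{2}$)
$O{\left(v \right)} = 17 + 2 v^{2}$ ($O{\left(v \right)} = \left(v^{2} + v^{2}\right) + 17 = 2 v^{2} + 17 = 17 + 2 v^{2}$)
$\left(\left(12 + R{\left(-4 \right)} 8\right) - 374\right) O{\left(-2 \right)} = \left(\left(12 + - 4 \left(1 - 4\right) 8\right) - 374\right) \left(17 + 2 \left(-2\right)^{2}\right) = \left(\left(12 + \left(-4\right) \left(-3\right) 8\right) - 374\right) \left(17 + 2 \cdot 4\right) = \left(\left(12 + 12 \cdot 8\right) - 374\right) \left(17 + 8\right) = \left(\left(12 + 96\right) - 374\right) 25 = \left(108 - 374\right) 25 = \left(-266\right) 25 = -6650$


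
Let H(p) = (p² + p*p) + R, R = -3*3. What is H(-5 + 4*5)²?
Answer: 194481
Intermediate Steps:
R = -9
H(p) = -9 + 2*p² (H(p) = (p² + p*p) - 9 = (p² + p²) - 9 = 2*p² - 9 = -9 + 2*p²)
H(-5 + 4*5)² = (-9 + 2*(-5 + 4*5)²)² = (-9 + 2*(-5 + 20)²)² = (-9 + 2*15²)² = (-9 + 2*225)² = (-9 + 450)² = 441² = 194481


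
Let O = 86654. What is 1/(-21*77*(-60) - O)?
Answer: 1/10366 ≈ 9.6469e-5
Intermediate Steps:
1/(-21*77*(-60) - O) = 1/(-21*77*(-60) - 1*86654) = 1/(-1617*(-60) - 86654) = 1/(97020 - 86654) = 1/10366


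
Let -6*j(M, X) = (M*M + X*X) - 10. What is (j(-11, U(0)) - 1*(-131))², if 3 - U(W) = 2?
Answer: 113569/9 ≈ 12619.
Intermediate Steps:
U(W) = 1 (U(W) = 3 - 1*2 = 3 - 2 = 1)
j(M, X) = 5/3 - M²/6 - X²/6 (j(M, X) = -((M*M + X*X) - 10)/6 = -((M² + X²) - 10)/6 = -(-10 + M² + X²)/6 = 5/3 - M²/6 - X²/6)
(j(-11, U(0)) - 1*(-131))² = ((5/3 - ⅙*(-11)² - ⅙*1²) - 1*(-131))² = ((5/3 - ⅙*121 - ⅙*1) + 131)² = ((5/3 - 121/6 - ⅙) + 131)² = (-56/3 + 131)² = (337/3)² = 113569/9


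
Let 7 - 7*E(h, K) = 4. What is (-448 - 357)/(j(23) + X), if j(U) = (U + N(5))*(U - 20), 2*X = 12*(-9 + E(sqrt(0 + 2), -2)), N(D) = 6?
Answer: -5635/249 ≈ -22.631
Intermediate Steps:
E(h, K) = 3/7 (E(h, K) = 1 - 1/7*4 = 1 - 4/7 = 3/7)
X = -360/7 (X = (12*(-9 + 3/7))/2 = (12*(-60/7))/2 = (1/2)*(-720/7) = -360/7 ≈ -51.429)
j(U) = (-20 + U)*(6 + U) (j(U) = (U + 6)*(U - 20) = (6 + U)*(-20 + U) = (-20 + U)*(6 + U))
(-448 - 357)/(j(23) + X) = (-448 - 357)/((-120 + 23**2 - 14*23) - 360/7) = -805/((-120 + 529 - 322) - 360/7) = -805/(87 - 360/7) = -805/249/7 = -805*7/249 = -5635/249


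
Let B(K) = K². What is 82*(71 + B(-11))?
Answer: 15744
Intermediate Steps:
82*(71 + B(-11)) = 82*(71 + (-11)²) = 82*(71 + 121) = 82*192 = 15744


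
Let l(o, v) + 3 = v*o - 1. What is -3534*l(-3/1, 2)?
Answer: 35340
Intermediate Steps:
l(o, v) = -4 + o*v (l(o, v) = -3 + (v*o - 1) = -3 + (o*v - 1) = -3 + (-1 + o*v) = -4 + o*v)
-3534*l(-3/1, 2) = -3534*(-4 - 3/1*2) = -3534*(-4 - 3*1*2) = -3534*(-4 - 3*2) = -3534*(-4 - 6) = -3534*(-10) = 35340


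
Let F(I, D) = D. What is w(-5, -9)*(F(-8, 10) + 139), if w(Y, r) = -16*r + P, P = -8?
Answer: 20264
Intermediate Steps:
w(Y, r) = -8 - 16*r (w(Y, r) = -16*r - 8 = -8 - 16*r)
w(-5, -9)*(F(-8, 10) + 139) = (-8 - 16*(-9))*(10 + 139) = (-8 + 144)*149 = 136*149 = 20264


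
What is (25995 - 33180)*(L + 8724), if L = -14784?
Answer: 43541100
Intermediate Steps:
(25995 - 33180)*(L + 8724) = (25995 - 33180)*(-14784 + 8724) = -7185*(-6060) = 43541100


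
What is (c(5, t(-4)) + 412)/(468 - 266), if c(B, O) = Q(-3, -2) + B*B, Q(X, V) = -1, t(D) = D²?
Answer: 218/101 ≈ 2.1584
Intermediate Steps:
c(B, O) = -1 + B² (c(B, O) = -1 + B*B = -1 + B²)
(c(5, t(-4)) + 412)/(468 - 266) = ((-1 + 5²) + 412)/(468 - 266) = ((-1 + 25) + 412)/202 = (24 + 412)*(1/202) = 436*(1/202) = 218/101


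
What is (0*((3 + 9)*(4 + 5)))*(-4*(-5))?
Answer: 0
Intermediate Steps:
(0*((3 + 9)*(4 + 5)))*(-4*(-5)) = (0*(12*9))*20 = (0*108)*20 = 0*20 = 0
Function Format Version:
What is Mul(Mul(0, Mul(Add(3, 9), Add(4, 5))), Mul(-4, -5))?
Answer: 0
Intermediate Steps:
Mul(Mul(0, Mul(Add(3, 9), Add(4, 5))), Mul(-4, -5)) = Mul(Mul(0, Mul(12, 9)), 20) = Mul(Mul(0, 108), 20) = Mul(0, 20) = 0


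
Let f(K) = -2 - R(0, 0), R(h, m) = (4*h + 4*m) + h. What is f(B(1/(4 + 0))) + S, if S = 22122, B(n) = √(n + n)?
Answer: 22120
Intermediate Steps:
R(h, m) = 4*m + 5*h
B(n) = √2*√n (B(n) = √(2*n) = √2*√n)
f(K) = -2 (f(K) = -2 - (4*0 + 5*0) = -2 - (0 + 0) = -2 - 1*0 = -2 + 0 = -2)
f(B(1/(4 + 0))) + S = -2 + 22122 = 22120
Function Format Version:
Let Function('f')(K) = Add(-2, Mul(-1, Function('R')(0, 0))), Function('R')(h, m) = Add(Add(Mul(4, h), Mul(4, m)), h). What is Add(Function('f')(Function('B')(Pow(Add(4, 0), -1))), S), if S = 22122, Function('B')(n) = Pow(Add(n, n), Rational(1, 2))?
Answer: 22120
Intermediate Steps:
Function('R')(h, m) = Add(Mul(4, m), Mul(5, h))
Function('B')(n) = Mul(Pow(2, Rational(1, 2)), Pow(n, Rational(1, 2))) (Function('B')(n) = Pow(Mul(2, n), Rational(1, 2)) = Mul(Pow(2, Rational(1, 2)), Pow(n, Rational(1, 2))))
Function('f')(K) = -2 (Function('f')(K) = Add(-2, Mul(-1, Add(Mul(4, 0), Mul(5, 0)))) = Add(-2, Mul(-1, Add(0, 0))) = Add(-2, Mul(-1, 0)) = Add(-2, 0) = -2)
Add(Function('f')(Function('B')(Pow(Add(4, 0), -1))), S) = Add(-2, 22122) = 22120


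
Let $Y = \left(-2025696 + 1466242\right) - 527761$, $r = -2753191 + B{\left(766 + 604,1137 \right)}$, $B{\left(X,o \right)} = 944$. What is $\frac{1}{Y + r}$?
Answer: $- \frac{1}{3839462} \approx -2.6045 \cdot 10^{-7}$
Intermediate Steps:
$r = -2752247$ ($r = -2753191 + 944 = -2752247$)
$Y = -1087215$ ($Y = -559454 + \left(-1803295 + 1275534\right) = -559454 - 527761 = -1087215$)
$\frac{1}{Y + r} = \frac{1}{-1087215 - 2752247} = \frac{1}{-3839462} = - \frac{1}{3839462}$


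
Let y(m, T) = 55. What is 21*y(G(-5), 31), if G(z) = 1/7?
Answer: 1155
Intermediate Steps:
G(z) = ⅐
21*y(G(-5), 31) = 21*55 = 1155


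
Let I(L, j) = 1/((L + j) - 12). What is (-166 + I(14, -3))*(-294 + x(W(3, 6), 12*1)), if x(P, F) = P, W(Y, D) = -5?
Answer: 49933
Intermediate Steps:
I(L, j) = 1/(-12 + L + j)
(-166 + I(14, -3))*(-294 + x(W(3, 6), 12*1)) = (-166 + 1/(-12 + 14 - 3))*(-294 - 5) = (-166 + 1/(-1))*(-299) = (-166 - 1)*(-299) = -167*(-299) = 49933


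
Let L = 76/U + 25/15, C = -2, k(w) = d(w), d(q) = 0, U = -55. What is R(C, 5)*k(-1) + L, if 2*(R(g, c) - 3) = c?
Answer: 47/165 ≈ 0.28485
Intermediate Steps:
k(w) = 0
R(g, c) = 3 + c/2
L = 47/165 (L = 76/(-55) + 25/15 = 76*(-1/55) + 25*(1/15) = -76/55 + 5/3 = 47/165 ≈ 0.28485)
R(C, 5)*k(-1) + L = (3 + (½)*5)*0 + 47/165 = (3 + 5/2)*0 + 47/165 = (11/2)*0 + 47/165 = 0 + 47/165 = 47/165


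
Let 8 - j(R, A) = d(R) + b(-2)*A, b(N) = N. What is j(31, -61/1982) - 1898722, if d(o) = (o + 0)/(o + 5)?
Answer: -67738553581/35676 ≈ -1.8987e+6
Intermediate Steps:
d(o) = o/(5 + o)
j(R, A) = 8 + 2*A - R/(5 + R) (j(R, A) = 8 - (R/(5 + R) - 2*A) = 8 - (-2*A + R/(5 + R)) = 8 + (2*A - R/(5 + R)) = 8 + 2*A - R/(5 + R))
j(31, -61/1982) - 1898722 = (-1*31 + 2*(4 - 61/1982)*(5 + 31))/(5 + 31) - 1898722 = (-31 + 2*(4 - 61*1/1982)*36)/36 - 1898722 = (-31 + 2*(4 - 61/1982)*36)/36 - 1898722 = (-31 + 2*(7867/1982)*36)/36 - 1898722 = (-31 + 283212/991)/36 - 1898722 = (1/36)*(252491/991) - 1898722 = 252491/35676 - 1898722 = -67738553581/35676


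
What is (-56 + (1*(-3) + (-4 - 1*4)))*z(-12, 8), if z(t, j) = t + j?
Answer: 268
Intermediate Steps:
z(t, j) = j + t
(-56 + (1*(-3) + (-4 - 1*4)))*z(-12, 8) = (-56 + (1*(-3) + (-4 - 1*4)))*(8 - 12) = (-56 + (-3 + (-4 - 4)))*(-4) = (-56 + (-3 - 8))*(-4) = (-56 - 11)*(-4) = -67*(-4) = 268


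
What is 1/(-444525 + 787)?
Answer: -1/443738 ≈ -2.2536e-6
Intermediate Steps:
1/(-444525 + 787) = 1/(-443738) = -1/443738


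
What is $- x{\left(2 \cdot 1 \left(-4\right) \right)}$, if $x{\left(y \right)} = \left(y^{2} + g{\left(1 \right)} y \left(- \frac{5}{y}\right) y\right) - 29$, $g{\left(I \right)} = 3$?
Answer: $-155$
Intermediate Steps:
$x{\left(y \right)} = -29 + y^{2} - 15 y$ ($x{\left(y \right)} = \left(y^{2} + 3 y \left(- \frac{5}{y}\right) y\right) - 29 = \left(y^{2} - 15 y\right) - 29 = -29 + y^{2} - 15 y$)
$- x{\left(2 \cdot 1 \left(-4\right) \right)} = - (-29 + \left(2 \cdot 1 \left(-4\right)\right)^{2} - 15 \cdot 2 \cdot 1 \left(-4\right)) = - (-29 + \left(2 \left(-4\right)\right)^{2} - 15 \cdot 2 \left(-4\right)) = - (-29 + \left(-8\right)^{2} - -120) = - (-29 + 64 + 120) = \left(-1\right) 155 = -155$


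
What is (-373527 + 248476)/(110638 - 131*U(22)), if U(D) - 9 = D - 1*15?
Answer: -125051/108542 ≈ -1.1521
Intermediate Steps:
U(D) = -6 + D (U(D) = 9 + (D - 1*15) = 9 + (D - 15) = 9 + (-15 + D) = -6 + D)
(-373527 + 248476)/(110638 - 131*U(22)) = (-373527 + 248476)/(110638 - 131*(-6 + 22)) = -125051/(110638 - 131*16) = -125051/(110638 - 2096) = -125051/108542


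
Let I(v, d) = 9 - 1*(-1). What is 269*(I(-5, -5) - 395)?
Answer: -103565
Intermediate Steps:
I(v, d) = 10 (I(v, d) = 9 + 1 = 10)
269*(I(-5, -5) - 395) = 269*(10 - 395) = 269*(-385) = -103565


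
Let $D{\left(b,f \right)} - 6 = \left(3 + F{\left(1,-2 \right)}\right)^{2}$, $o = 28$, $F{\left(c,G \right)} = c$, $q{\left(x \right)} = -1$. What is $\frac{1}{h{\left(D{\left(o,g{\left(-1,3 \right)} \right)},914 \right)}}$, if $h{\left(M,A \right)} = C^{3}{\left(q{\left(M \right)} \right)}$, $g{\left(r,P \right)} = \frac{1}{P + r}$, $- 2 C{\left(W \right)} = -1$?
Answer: $8$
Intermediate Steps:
$C{\left(W \right)} = \frac{1}{2}$ ($C{\left(W \right)} = \left(- \frac{1}{2}\right) \left(-1\right) = \frac{1}{2}$)
$D{\left(b,f \right)} = 22$ ($D{\left(b,f \right)} = 6 + \left(3 + 1\right)^{2} = 6 + 4^{2} = 6 + 16 = 22$)
$h{\left(M,A \right)} = \frac{1}{8}$ ($h{\left(M,A \right)} = \left(\frac{1}{2}\right)^{3} = \frac{1}{8}$)
$\frac{1}{h{\left(D{\left(o,g{\left(-1,3 \right)} \right)},914 \right)}} = \frac{1}{\frac{1}{8}} = 8$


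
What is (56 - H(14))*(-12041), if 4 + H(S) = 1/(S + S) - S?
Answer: -24936911/28 ≈ -8.9060e+5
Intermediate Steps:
H(S) = -4 + 1/(2*S) - S (H(S) = -4 + (1/(S + S) - S) = -4 + (1/(2*S) - S) = -4 + 1/(2*S) - S)
(56 - H(14))*(-12041) = (56 - (-4 + (1/2)/14 - 1*14))*(-12041) = (56 - (-4 + (1/2)*(1/14) - 14))*(-12041) = (56 - (-4 + 1/28 - 14))*(-12041) = (56 - 1*(-503/28))*(-12041) = (56 + 503/28)*(-12041) = (2071/28)*(-12041) = -24936911/28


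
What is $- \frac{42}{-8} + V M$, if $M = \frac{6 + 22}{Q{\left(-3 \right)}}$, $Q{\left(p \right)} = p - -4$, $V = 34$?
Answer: $\frac{3829}{4} \approx 957.25$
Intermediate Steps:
$Q{\left(p \right)} = 4 + p$ ($Q{\left(p \right)} = p + 4 = 4 + p$)
$M = 28$ ($M = \frac{6 + 22}{4 - 3} = \frac{28}{1} = 28 \cdot 1 = 28$)
$- \frac{42}{-8} + V M = - \frac{42}{-8} + 34 \cdot 28 = \left(-42\right) \left(- \frac{1}{8}\right) + 952 = \frac{21}{4} + 952 = \frac{3829}{4}$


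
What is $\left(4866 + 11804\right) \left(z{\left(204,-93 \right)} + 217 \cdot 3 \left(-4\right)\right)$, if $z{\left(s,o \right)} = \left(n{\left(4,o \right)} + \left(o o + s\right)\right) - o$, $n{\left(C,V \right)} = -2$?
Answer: $105687800$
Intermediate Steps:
$z{\left(s,o \right)} = -2 + s + o^{2} - o$ ($z{\left(s,o \right)} = \left(-2 + \left(o o + s\right)\right) - o = \left(-2 + \left(o^{2} + s\right)\right) - o = \left(-2 + \left(s + o^{2}\right)\right) - o = \left(-2 + s + o^{2}\right) - o = -2 + s + o^{2} - o$)
$\left(4866 + 11804\right) \left(z{\left(204,-93 \right)} + 217 \cdot 3 \left(-4\right)\right) = \left(4866 + 11804\right) \left(\left(-2 + 204 + \left(-93\right)^{2} - -93\right) + 217 \cdot 3 \left(-4\right)\right) = 16670 \left(\left(-2 + 204 + 8649 + 93\right) + 217 \left(-12\right)\right) = 16670 \left(8944 - 2604\right) = 16670 \cdot 6340 = 105687800$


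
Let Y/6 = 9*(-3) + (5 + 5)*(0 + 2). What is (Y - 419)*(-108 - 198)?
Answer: 141066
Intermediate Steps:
Y = -42 (Y = 6*(9*(-3) + (5 + 5)*(0 + 2)) = 6*(-27 + 10*2) = 6*(-27 + 20) = 6*(-7) = -42)
(Y - 419)*(-108 - 198) = (-42 - 419)*(-108 - 198) = -461*(-306) = 141066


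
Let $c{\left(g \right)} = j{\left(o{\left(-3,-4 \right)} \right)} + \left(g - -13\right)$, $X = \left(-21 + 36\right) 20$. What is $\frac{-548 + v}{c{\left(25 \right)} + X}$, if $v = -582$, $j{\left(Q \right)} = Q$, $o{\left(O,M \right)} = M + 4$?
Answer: $- \frac{565}{169} \approx -3.3432$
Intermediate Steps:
$o{\left(O,M \right)} = 4 + M$
$X = 300$ ($X = 15 \cdot 20 = 300$)
$c{\left(g \right)} = 13 + g$ ($c{\left(g \right)} = \left(4 - 4\right) + \left(g - -13\right) = 0 + \left(g + 13\right) = 0 + \left(13 + g\right) = 13 + g$)
$\frac{-548 + v}{c{\left(25 \right)} + X} = \frac{-548 - 582}{\left(13 + 25\right) + 300} = - \frac{1130}{38 + 300} = - \frac{1130}{338} = \left(-1130\right) \frac{1}{338} = - \frac{565}{169}$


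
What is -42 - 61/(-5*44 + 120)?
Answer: -4139/100 ≈ -41.390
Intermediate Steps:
-42 - 61/(-5*44 + 120) = -42 - 61/(-220 + 120) = -42 - 61/(-100) = -42 - 1/100*(-61) = -42 + 61/100 = -4139/100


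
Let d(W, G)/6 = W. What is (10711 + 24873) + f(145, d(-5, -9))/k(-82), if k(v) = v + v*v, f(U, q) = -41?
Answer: 5764607/162 ≈ 35584.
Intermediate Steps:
d(W, G) = 6*W
k(v) = v + v**2
(10711 + 24873) + f(145, d(-5, -9))/k(-82) = (10711 + 24873) - 41*(-1/(82*(1 - 82))) = 35584 - 41/((-82*(-81))) = 35584 - 41/6642 = 35584 - 41*1/6642 = 35584 - 1/162 = 5764607/162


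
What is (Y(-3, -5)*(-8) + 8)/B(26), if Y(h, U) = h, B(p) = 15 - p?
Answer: -32/11 ≈ -2.9091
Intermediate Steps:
(Y(-3, -5)*(-8) + 8)/B(26) = (-3*(-8) + 8)/(15 - 1*26) = (24 + 8)/(15 - 26) = 32/(-11) = 32*(-1/11) = -32/11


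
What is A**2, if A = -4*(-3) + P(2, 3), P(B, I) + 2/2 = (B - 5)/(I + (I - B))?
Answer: 1681/16 ≈ 105.06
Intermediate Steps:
P(B, I) = -1 + (-5 + B)/(-B + 2*I) (P(B, I) = -1 + (B - 5)/(I + (I - B)) = -1 + (-5 + B)/(-B + 2*I))
A = 41/4 (A = -4*(-3) + (5 - 2*2 + 2*3)/(2 - 2*3) = 12 + (5 - 4 + 6)/(2 - 6) = 12 + 7/(-4) = 12 - 1/4*7 = 12 - 7/4 = 41/4 ≈ 10.250)
A**2 = (41/4)**2 = 1681/16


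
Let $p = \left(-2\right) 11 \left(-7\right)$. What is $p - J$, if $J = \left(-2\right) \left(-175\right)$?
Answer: $-196$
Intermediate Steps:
$p = 154$ ($p = \left(-22\right) \left(-7\right) = 154$)
$J = 350$
$p - J = 154 - 350 = -196$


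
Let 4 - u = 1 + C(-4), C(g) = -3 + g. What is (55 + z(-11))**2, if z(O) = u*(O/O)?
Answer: 4225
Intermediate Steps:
u = 10 (u = 4 - (1 + (-3 - 4)) = 4 - (1 - 7) = 4 - 1*(-6) = 4 + 6 = 10)
z(O) = 10 (z(O) = 10*(O/O) = 10*1 = 10)
(55 + z(-11))**2 = (55 + 10)**2 = 65**2 = 4225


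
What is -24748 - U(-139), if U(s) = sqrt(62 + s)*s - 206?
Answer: -24542 + 139*I*sqrt(77) ≈ -24542.0 + 1219.7*I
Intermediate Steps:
U(s) = -206 + s*sqrt(62 + s) (U(s) = s*sqrt(62 + s) - 206 = -206 + s*sqrt(62 + s))
-24748 - U(-139) = -24748 - (-206 - 139*sqrt(62 - 139)) = -24748 - (-206 - 139*I*sqrt(77)) = -24748 + (206 + 139*I*sqrt(77)) = -24542 + 139*I*sqrt(77)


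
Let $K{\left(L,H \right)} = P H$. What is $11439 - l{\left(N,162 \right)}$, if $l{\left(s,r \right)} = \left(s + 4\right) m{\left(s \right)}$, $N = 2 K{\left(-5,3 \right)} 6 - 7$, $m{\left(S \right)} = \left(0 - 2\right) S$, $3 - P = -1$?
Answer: $50073$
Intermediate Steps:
$P = 4$ ($P = 3 - -1 = 3 + 1 = 4$)
$m{\left(S \right)} = - 2 S$
$K{\left(L,H \right)} = 4 H$
$N = 137$ ($N = 2 \cdot 4 \cdot 3 \cdot 6 - 7 = 2 \cdot 12 \cdot 6 - 7 = 2 \cdot 72 - 7 = 144 - 7 = 137$)
$l{\left(s,r \right)} = - 2 s \left(4 + s\right)$ ($l{\left(s,r \right)} = \left(s + 4\right) \left(- 2 s\right) = \left(4 + s\right) \left(- 2 s\right) = - 2 s \left(4 + s\right)$)
$11439 - l{\left(N,162 \right)} = 11439 - \left(-2\right) 137 \left(4 + 137\right) = 11439 - \left(-2\right) 137 \cdot 141 = 11439 - -38634 = 11439 + 38634 = 50073$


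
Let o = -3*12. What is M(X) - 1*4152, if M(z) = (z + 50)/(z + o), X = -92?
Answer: -265707/64 ≈ -4151.7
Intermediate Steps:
o = -36
M(z) = (50 + z)/(-36 + z) (M(z) = (z + 50)/(z - 36) = (50 + z)/(-36 + z))
M(X) - 1*4152 = (50 - 92)/(-36 - 92) - 1*4152 = -42/(-128) - 4152 = -1/128*(-42) - 4152 = 21/64 - 4152 = -265707/64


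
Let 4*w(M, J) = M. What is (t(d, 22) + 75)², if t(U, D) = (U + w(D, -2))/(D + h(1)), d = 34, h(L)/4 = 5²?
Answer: 337787641/59536 ≈ 5673.7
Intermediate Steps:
h(L) = 100 (h(L) = 4*5² = 4*25 = 100)
w(M, J) = M/4
t(U, D) = (U + D/4)/(100 + D) (t(U, D) = (U + D/4)/(D + 100) = (U + D/4)/(100 + D))
(t(d, 22) + 75)² = ((34 + (¼)*22)/(100 + 22) + 75)² = ((34 + 11/2)/122 + 75)² = ((1/122)*(79/2) + 75)² = (79/244 + 75)² = (18379/244)² = 337787641/59536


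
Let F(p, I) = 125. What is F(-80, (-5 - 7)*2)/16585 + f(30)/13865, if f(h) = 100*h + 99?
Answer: 10626008/45990205 ≈ 0.23105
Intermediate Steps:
f(h) = 99 + 100*h
F(-80, (-5 - 7)*2)/16585 + f(30)/13865 = 125/16585 + (99 + 100*30)/13865 = 125*(1/16585) + (99 + 3000)*(1/13865) = 25/3317 + 3099*(1/13865) = 25/3317 + 3099/13865 = 10626008/45990205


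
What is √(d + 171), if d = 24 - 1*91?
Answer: 2*√26 ≈ 10.198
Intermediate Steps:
d = -67 (d = 24 - 91 = -67)
√(d + 171) = √(-67 + 171) = √104 = 2*√26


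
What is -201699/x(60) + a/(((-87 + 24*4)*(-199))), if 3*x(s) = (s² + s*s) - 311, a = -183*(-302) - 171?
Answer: -487759394/4112733 ≈ -118.60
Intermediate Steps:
a = 55095 (a = 55266 - 171 = 55095)
x(s) = -311/3 + 2*s²/3 (x(s) = ((s² + s*s) - 311)/3 = ((s² + s²) - 311)/3 = (2*s² - 311)/3 = (-311 + 2*s²)/3 = -311/3 + 2*s²/3)
-201699/x(60) + a/(((-87 + 24*4)*(-199))) = -201699/(-311/3 + (⅔)*60²) + 55095/(((-87 + 24*4)*(-199))) = -201699/(-311/3 + (⅔)*3600) + 55095/(((-87 + 96)*(-199))) = -201699/(-311/3 + 2400) + 55095/((9*(-199))) = -201699/6889/3 + 55095/(-1791) = -201699*3/6889 + 55095*(-1/1791) = -605097/6889 - 18365/597 = -487759394/4112733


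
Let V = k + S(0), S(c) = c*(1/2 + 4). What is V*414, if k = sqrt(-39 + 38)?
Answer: 414*I ≈ 414.0*I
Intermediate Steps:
S(c) = 9*c/2 (S(c) = c*(1/2 + 4) = c*(9/2) = 9*c/2)
k = I (k = sqrt(-1) = I ≈ 1.0*I)
V = I (V = I + (9/2)*0 = I + 0 = I ≈ 1.0*I)
V*414 = I*414 = 414*I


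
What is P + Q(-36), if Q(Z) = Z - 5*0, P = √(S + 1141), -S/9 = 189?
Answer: -36 + 4*I*√35 ≈ -36.0 + 23.664*I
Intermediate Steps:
S = -1701 (S = -9*189 = -1701)
P = 4*I*√35 (P = √(-1701 + 1141) = √(-560) = 4*I*√35 ≈ 23.664*I)
Q(Z) = Z (Q(Z) = Z + 0 = Z)
P + Q(-36) = 4*I*√35 - 36 = -36 + 4*I*√35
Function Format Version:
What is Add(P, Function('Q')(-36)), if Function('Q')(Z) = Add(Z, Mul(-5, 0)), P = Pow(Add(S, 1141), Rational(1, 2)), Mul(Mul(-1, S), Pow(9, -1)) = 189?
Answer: Add(-36, Mul(4, I, Pow(35, Rational(1, 2)))) ≈ Add(-36.000, Mul(23.664, I))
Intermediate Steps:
S = -1701 (S = Mul(-9, 189) = -1701)
P = Mul(4, I, Pow(35, Rational(1, 2))) (P = Pow(Add(-1701, 1141), Rational(1, 2)) = Pow(-560, Rational(1, 2)) = Mul(4, I, Pow(35, Rational(1, 2))) ≈ Mul(23.664, I))
Function('Q')(Z) = Z (Function('Q')(Z) = Add(Z, 0) = Z)
Add(P, Function('Q')(-36)) = Add(Mul(4, I, Pow(35, Rational(1, 2))), -36) = Add(-36, Mul(4, I, Pow(35, Rational(1, 2))))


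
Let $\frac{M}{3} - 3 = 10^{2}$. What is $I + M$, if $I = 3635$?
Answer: $3944$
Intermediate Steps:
$M = 309$ ($M = 9 + 3 \cdot 10^{2} = 9 + 3 \cdot 100 = 9 + 300 = 309$)
$I + M = 3635 + 309 = 3944$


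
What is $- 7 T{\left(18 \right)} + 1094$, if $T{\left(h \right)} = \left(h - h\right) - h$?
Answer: $1220$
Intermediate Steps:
$T{\left(h \right)} = - h$ ($T{\left(h \right)} = 0 - h = - h$)
$- 7 T{\left(18 \right)} + 1094 = - 7 \left(\left(-1\right) 18\right) + 1094 = \left(-7\right) \left(-18\right) + 1094 = 126 + 1094 = 1220$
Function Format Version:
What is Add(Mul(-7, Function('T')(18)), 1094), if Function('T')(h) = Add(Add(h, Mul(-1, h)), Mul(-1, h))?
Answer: 1220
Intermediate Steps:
Function('T')(h) = Mul(-1, h) (Function('T')(h) = Add(0, Mul(-1, h)) = Mul(-1, h))
Add(Mul(-7, Function('T')(18)), 1094) = Add(Mul(-7, Mul(-1, 18)), 1094) = Add(Mul(-7, -18), 1094) = Add(126, 1094) = 1220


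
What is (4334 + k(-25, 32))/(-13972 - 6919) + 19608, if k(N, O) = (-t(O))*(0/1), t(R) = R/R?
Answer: 409626394/20891 ≈ 19608.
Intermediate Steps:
t(R) = 1
k(N, O) = 0 (k(N, O) = (-1*1)*(0/1) = -0 = -1*0 = 0)
(4334 + k(-25, 32))/(-13972 - 6919) + 19608 = (4334 + 0)/(-13972 - 6919) + 19608 = 4334/(-20891) + 19608 = 4334*(-1/20891) + 19608 = -4334/20891 + 19608 = 409626394/20891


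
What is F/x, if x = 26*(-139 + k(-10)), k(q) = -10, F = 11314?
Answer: -5657/1937 ≈ -2.9205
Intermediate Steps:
x = -3874 (x = 26*(-139 - 10) = 26*(-149) = -3874)
F/x = 11314/(-3874) = 11314*(-1/3874) = -5657/1937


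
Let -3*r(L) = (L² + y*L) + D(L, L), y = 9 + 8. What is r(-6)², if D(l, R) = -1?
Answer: 4489/9 ≈ 498.78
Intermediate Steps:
y = 17
r(L) = ⅓ - 17*L/3 - L²/3 (r(L) = -((L² + 17*L) - 1)/3 = -(-1 + L² + 17*L)/3 = ⅓ - 17*L/3 - L²/3)
r(-6)² = (⅓ - 17/3*(-6) - ⅓*(-6)²)² = (⅓ + 34 - ⅓*36)² = (⅓ + 34 - 12)² = (67/3)² = 4489/9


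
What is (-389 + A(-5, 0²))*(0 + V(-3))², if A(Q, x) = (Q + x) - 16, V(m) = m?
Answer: -3690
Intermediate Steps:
A(Q, x) = -16 + Q + x
(-389 + A(-5, 0²))*(0 + V(-3))² = (-389 + (-16 - 5 + 0²))*(0 - 3)² = (-389 + (-16 - 5 + 0))*(-3)² = (-389 - 21)*9 = -410*9 = -3690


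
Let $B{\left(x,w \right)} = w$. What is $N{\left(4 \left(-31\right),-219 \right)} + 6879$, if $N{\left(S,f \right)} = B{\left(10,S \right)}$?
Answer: $6755$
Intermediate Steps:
$N{\left(S,f \right)} = S$
$N{\left(4 \left(-31\right),-219 \right)} + 6879 = 4 \left(-31\right) + 6879 = -124 + 6879 = 6755$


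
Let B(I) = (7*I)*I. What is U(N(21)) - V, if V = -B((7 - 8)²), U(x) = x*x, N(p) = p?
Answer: 448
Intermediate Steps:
B(I) = 7*I²
U(x) = x²
V = -7 (V = -7*((7 - 8)²)² = -7*((-1)²)² = -7*1² = -7 ≈ -7.0000)
U(N(21)) - V = 21² - 1*(-7) = 441 + 7 = 448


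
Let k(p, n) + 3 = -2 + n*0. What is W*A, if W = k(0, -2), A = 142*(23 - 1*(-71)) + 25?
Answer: -66865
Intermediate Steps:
k(p, n) = -5 (k(p, n) = -3 + (-2 + n*0) = -3 + (-2 + 0) = -3 - 2 = -5)
A = 13373 (A = 142*(23 + 71) + 25 = 142*94 + 25 = 13348 + 25 = 13373)
W = -5
W*A = -5*13373 = -66865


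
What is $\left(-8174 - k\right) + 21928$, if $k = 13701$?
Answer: $53$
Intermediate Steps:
$\left(-8174 - k\right) + 21928 = \left(-8174 - 13701\right) + 21928 = -21875 + 21928 = 53$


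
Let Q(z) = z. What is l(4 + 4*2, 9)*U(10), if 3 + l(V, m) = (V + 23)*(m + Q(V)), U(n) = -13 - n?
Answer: -16836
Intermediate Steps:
l(V, m) = -3 + (23 + V)*(V + m) (l(V, m) = -3 + (V + 23)*(m + V) = -3 + (23 + V)*(V + m))
l(4 + 4*2, 9)*U(10) = (-3 + (4 + 4*2)**2 + 23*(4 + 4*2) + 23*9 + (4 + 4*2)*9)*(-13 - 1*10) = (-3 + (4 + 8)**2 + 23*(4 + 8) + 207 + (4 + 8)*9)*(-13 - 10) = (-3 + 12**2 + 23*12 + 207 + 12*9)*(-23) = (-3 + 144 + 276 + 207 + 108)*(-23) = 732*(-23) = -16836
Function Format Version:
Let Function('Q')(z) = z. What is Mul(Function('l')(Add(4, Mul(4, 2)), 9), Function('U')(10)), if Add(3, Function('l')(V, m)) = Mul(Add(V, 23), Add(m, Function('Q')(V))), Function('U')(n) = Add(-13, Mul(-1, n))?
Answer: -16836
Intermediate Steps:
Function('l')(V, m) = Add(-3, Mul(Add(23, V), Add(V, m))) (Function('l')(V, m) = Add(-3, Mul(Add(V, 23), Add(m, V))) = Add(-3, Mul(Add(23, V), Add(V, m))))
Mul(Function('l')(Add(4, Mul(4, 2)), 9), Function('U')(10)) = Mul(Add(-3, Pow(Add(4, Mul(4, 2)), 2), Mul(23, Add(4, Mul(4, 2))), Mul(23, 9), Mul(Add(4, Mul(4, 2)), 9)), Add(-13, Mul(-1, 10))) = Mul(Add(-3, Pow(Add(4, 8), 2), Mul(23, Add(4, 8)), 207, Mul(Add(4, 8), 9)), Add(-13, -10)) = Mul(Add(-3, Pow(12, 2), Mul(23, 12), 207, Mul(12, 9)), -23) = Mul(Add(-3, 144, 276, 207, 108), -23) = Mul(732, -23) = -16836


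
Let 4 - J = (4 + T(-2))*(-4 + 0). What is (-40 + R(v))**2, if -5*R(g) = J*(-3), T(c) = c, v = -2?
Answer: 26896/25 ≈ 1075.8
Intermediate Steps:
J = 12 (J = 4 - (4 - 2)*(-4 + 0) = 4 - 2*(-4) = 4 - 1*(-8) = 4 + 8 = 12)
R(g) = 36/5 (R(g) = -12*(-3)/5 = -1/5*(-36) = 36/5)
(-40 + R(v))**2 = (-40 + 36/5)**2 = (-164/5)**2 = 26896/25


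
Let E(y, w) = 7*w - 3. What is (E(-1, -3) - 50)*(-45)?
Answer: 3330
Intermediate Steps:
E(y, w) = -3 + 7*w
(E(-1, -3) - 50)*(-45) = ((-3 + 7*(-3)) - 50)*(-45) = ((-3 - 21) - 50)*(-45) = (-24 - 50)*(-45) = -74*(-45) = 3330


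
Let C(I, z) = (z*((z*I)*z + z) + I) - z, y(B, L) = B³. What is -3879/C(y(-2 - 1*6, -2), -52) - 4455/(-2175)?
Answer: 855260757/417562532 ≈ 2.0482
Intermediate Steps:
C(I, z) = I - z + z*(z + I*z²) (C(I, z) = (z*((I*z)*z + z) + I) - z = (z*(I*z² + z) + I) - z = (z*(z + I*z²) + I) - z = (I + z*(z + I*z²)) - z = I - z + z*(z + I*z²))
-3879/C(y(-2 - 1*6, -2), -52) - 4455/(-2175) = -3879/((-2 - 1*6)³ + (-52)² - 1*(-52) + (-2 - 1*6)³*(-52)³) - 4455/(-2175) = -3879/((-2 - 6)³ + 2704 + 52 + (-2 - 6)³*(-140608)) - 4455*(-1/2175) = -3879/((-8)³ + 2704 + 52 + (-8)³*(-140608)) + 297/145 = -3879/(-512 + 2704 + 52 - 512*(-140608)) + 297/145 = -3879/(-512 + 2704 + 52 + 71991296) + 297/145 = -3879/71993540 + 297/145 = 855260757/417562532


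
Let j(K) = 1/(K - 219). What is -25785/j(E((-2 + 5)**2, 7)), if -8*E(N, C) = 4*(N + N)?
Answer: 5878980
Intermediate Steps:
E(N, C) = -N (E(N, C) = -(N + N)/2 = -2*N/2 = -N)
j(K) = 1/(-219 + K)
-25785/j(E((-2 + 5)**2, 7)) = -(-5646915 - 25785*(-2 + 5)**2) = -25785/(1/(-219 - 1*3**2)) = -25785/(1/(-219 - 1*9)) = -25785/(1/(-219 - 9)) = -25785/(1/(-228)) = -25785/(-1/228) = -25785*(-228) = 5878980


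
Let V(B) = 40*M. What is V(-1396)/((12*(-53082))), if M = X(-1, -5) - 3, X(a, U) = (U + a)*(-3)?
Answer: -25/26541 ≈ -0.00094194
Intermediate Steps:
X(a, U) = -3*U - 3*a
M = 15 (M = (-3*(-5) - 3*(-1)) - 3 = (15 + 3) - 3 = 18 - 3 = 15)
V(B) = 600 (V(B) = 40*15 = 600)
V(-1396)/((12*(-53082))) = 600/((12*(-53082))) = 600/(-636984) = 600*(-1/636984) = -25/26541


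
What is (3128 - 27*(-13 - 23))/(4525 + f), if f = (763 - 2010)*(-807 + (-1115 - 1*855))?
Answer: 1025/866861 ≈ 0.0011824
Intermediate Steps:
f = 3462919 (f = -1247*(-807 + (-1115 - 855)) = -1247*(-807 - 1970) = -1247*(-2777) = 3462919)
(3128 - 27*(-13 - 23))/(4525 + f) = (3128 - 27*(-13 - 23))/(4525 + 3462919) = (3128 - 27*(-36))/3467444 = (3128 + 972)*(1/3467444) = 4100*(1/3467444) = 1025/866861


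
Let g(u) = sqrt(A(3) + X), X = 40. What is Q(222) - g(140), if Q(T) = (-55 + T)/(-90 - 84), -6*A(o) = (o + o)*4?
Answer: -1211/174 ≈ -6.9598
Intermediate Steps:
A(o) = -4*o/3 (A(o) = -(o + o)*4/6 = -2*o*4/6 = -4*o/3)
Q(T) = 55/174 - T/174 (Q(T) = (-55 + T)/(-174) = (-55 + T)*(-1/174) = 55/174 - T/174)
g(u) = 6 (g(u) = sqrt(-4/3*3 + 40) = sqrt(-4 + 40) = sqrt(36) = 6)
Q(222) - g(140) = (55/174 - 1/174*222) - 1*6 = (55/174 - 37/29) - 6 = -167/174 - 6 = -1211/174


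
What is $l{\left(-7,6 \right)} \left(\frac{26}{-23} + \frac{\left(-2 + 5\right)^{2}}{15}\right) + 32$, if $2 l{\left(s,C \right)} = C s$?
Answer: $\frac{4961}{115} \approx 43.139$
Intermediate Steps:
$l{\left(s,C \right)} = \frac{C s}{2}$
$l{\left(-7,6 \right)} \left(\frac{26}{-23} + \frac{\left(-2 + 5\right)^{2}}{15}\right) + 32 = \frac{1}{2} \cdot 6 \left(-7\right) \left(\frac{26}{-23} + \frac{\left(-2 + 5\right)^{2}}{15}\right) + 32 = - 21 \left(26 \left(- \frac{1}{23}\right) + 3^{2} \cdot \frac{1}{15}\right) + 32 = - 21 \left(- \frac{26}{23} + 9 \cdot \frac{1}{15}\right) + 32 = - 21 \left(- \frac{26}{23} + \frac{3}{5}\right) + 32 = \left(-21\right) \left(- \frac{61}{115}\right) + 32 = \frac{1281}{115} + 32 = \frac{4961}{115}$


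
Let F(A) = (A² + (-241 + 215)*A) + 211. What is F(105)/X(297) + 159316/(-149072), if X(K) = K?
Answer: 27742945/1006236 ≈ 27.571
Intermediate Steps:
F(A) = 211 + A² - 26*A (F(A) = (A² - 26*A) + 211 = 211 + A² - 26*A)
F(105)/X(297) + 159316/(-149072) = (211 + 105² - 26*105)/297 + 159316/(-149072) = (211 + 11025 - 2730)*(1/297) + 159316*(-1/149072) = 8506*(1/297) - 39829/37268 = 8506/297 - 39829/37268 = 27742945/1006236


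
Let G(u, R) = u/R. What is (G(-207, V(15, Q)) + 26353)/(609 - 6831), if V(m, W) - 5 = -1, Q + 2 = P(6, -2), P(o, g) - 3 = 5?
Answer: -105205/24888 ≈ -4.2271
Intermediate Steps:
P(o, g) = 8 (P(o, g) = 3 + 5 = 8)
Q = 6 (Q = -2 + 8 = 6)
V(m, W) = 4 (V(m, W) = 5 - 1 = 4)
(G(-207, V(15, Q)) + 26353)/(609 - 6831) = (-207/4 + 26353)/(609 - 6831) = (-207*¼ + 26353)/(-6222) = (-207/4 + 26353)*(-1/6222) = (105205/4)*(-1/6222) = -105205/24888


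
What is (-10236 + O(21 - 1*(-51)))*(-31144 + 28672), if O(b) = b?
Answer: 25125408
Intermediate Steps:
(-10236 + O(21 - 1*(-51)))*(-31144 + 28672) = (-10236 + (21 - 1*(-51)))*(-31144 + 28672) = (-10236 + (21 + 51))*(-2472) = (-10236 + 72)*(-2472) = -10164*(-2472) = 25125408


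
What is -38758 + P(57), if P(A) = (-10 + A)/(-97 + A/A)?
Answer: -3720815/96 ≈ -38759.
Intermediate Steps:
P(A) = 5/48 - A/96 (P(A) = (-10 + A)/(-97 + 1) = (-10 + A)/(-96) = (-10 + A)*(-1/96) = 5/48 - A/96)
-38758 + P(57) = -38758 + (5/48 - 1/96*57) = -38758 + (5/48 - 19/32) = -38758 - 47/96 = -3720815/96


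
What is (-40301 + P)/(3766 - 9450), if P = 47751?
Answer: -3725/2842 ≈ -1.3107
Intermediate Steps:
(-40301 + P)/(3766 - 9450) = (-40301 + 47751)/(3766 - 9450) = 7450/(-5684) = 7450*(-1/5684) = -3725/2842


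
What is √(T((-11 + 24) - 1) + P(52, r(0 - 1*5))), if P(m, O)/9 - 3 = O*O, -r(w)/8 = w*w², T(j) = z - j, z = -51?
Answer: 6*√249999 ≈ 3000.0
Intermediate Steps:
T(j) = -51 - j
r(w) = -8*w³ (r(w) = -8*w*w² = -8*w³)
P(m, O) = 27 + 9*O² (P(m, O) = 27 + 9*(O*O) = 27 + 9*O²)
√(T((-11 + 24) - 1) + P(52, r(0 - 1*5))) = √((-51 - ((-11 + 24) - 1)) + (27 + 9*(-8*(0 - 1*5)³)²)) = √((-51 - (13 - 1)) + (27 + 9*(-8*(0 - 5)³)²)) = √((-51 - 1*12) + (27 + 9*(-8*(-5)³)²)) = √((-51 - 12) + (27 + 9*(-8*(-125))²)) = √(-63 + (27 + 9*1000²)) = √(-63 + (27 + 9*1000000)) = √(-63 + (27 + 9000000)) = √(-63 + 9000027) = √8999964 = 6*√249999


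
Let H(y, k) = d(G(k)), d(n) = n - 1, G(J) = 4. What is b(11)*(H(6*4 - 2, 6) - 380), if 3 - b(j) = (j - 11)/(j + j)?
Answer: -1131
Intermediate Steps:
d(n) = -1 + n
H(y, k) = 3 (H(y, k) = -1 + 4 = 3)
b(j) = 3 - (-11 + j)/(2*j) (b(j) = 3 - (j - 11)/(j + j) = 3 - (-11 + j)/(2*j))
b(11)*(H(6*4 - 2, 6) - 380) = ((½)*(11 + 5*11)/11)*(3 - 380) = ((½)*(1/11)*(11 + 55))*(-377) = ((½)*(1/11)*66)*(-377) = 3*(-377) = -1131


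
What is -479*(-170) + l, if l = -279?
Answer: 81151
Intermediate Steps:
-479*(-170) + l = -479*(-170) - 279 = 81430 - 279 = 81151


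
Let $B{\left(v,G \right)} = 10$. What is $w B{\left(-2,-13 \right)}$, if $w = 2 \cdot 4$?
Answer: $80$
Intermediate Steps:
$w = 8$
$w B{\left(-2,-13 \right)} = 8 \cdot 10 = 80$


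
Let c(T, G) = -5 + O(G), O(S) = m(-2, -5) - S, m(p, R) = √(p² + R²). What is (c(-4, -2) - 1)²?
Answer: (4 - √29)² ≈ 1.9187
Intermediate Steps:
m(p, R) = √(R² + p²)
O(S) = √29 - S (O(S) = √((-5)² + (-2)²) - S = √(25 + 4) - S = √29 - S)
c(T, G) = -5 + √29 - G (c(T, G) = -5 + (√29 - G) = -5 + √29 - G)
(c(-4, -2) - 1)² = ((-5 + √29 - 1*(-2)) - 1)² = ((-5 + √29 + 2) - 1)² = ((-3 + √29) - 1)² = (-4 + √29)²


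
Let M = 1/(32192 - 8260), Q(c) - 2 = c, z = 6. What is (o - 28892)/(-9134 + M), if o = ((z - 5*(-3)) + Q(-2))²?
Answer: 680889332/218594887 ≈ 3.1148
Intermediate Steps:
Q(c) = 2 + c
M = 1/23932 ≈ 4.1785e-5
o = 441 (o = ((6 - 5*(-3)) + (2 - 2))² = ((6 + 15) + 0)² = (21 + 0)² = 21² = 441)
(o - 28892)/(-9134 + M) = (441 - 28892)/(-9134 + 1/23932) = -28451/(-218594887/23932) = -28451*(-23932/218594887) = 680889332/218594887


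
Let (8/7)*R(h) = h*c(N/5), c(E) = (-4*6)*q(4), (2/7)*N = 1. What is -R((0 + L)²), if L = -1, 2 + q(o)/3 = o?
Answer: 126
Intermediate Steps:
N = 7/2 (N = (7/2)*1 = 7/2 ≈ 3.5000)
q(o) = -6 + 3*o
c(E) = -144 (c(E) = (-4*6)*(-6 + 3*4) = -24*(-6 + 12) = -24*6 = -144)
R(h) = -126*h (R(h) = 7*(h*(-144))/8 = 7*(-144*h)/8 = -126*h)
-R((0 + L)²) = -(-126)*(0 - 1)² = -(-126)*(-1)² = -(-126) = -1*(-126) = 126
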